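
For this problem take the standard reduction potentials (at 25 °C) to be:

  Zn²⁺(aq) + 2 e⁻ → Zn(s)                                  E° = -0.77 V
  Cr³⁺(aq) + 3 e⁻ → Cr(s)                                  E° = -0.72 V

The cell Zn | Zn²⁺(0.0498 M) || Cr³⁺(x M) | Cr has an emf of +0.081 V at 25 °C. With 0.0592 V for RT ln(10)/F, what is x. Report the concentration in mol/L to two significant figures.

0.41 M

Cr³⁺/Cr is the cathode, Zn²⁺/Zn the anode: E°cell = +0.05 V, n = 6.
Overall reaction: 2 Cr³⁺(aq) + 3 Zn(s) → 2 Cr(s) + 3 Zn²⁺(aq); Q = [Zn²⁺]^3/[Cr³⁺]^2.
From E = E° − (0.0592/n) log Q: log Q = (E° − E)·n/0.0592 = (+0.05 − (+0.081))·6/0.0592 = -3.1419.
So 2·log[Cr³⁺] = 3·log(0.0498) − log Q = -3.9083 − (-3.1419) = -0.7664; log[Cr³⁺] = -0.7664 / 2 = -0.3832; [Cr³⁺] = 10^(-0.3832) ≈ 0.41 M.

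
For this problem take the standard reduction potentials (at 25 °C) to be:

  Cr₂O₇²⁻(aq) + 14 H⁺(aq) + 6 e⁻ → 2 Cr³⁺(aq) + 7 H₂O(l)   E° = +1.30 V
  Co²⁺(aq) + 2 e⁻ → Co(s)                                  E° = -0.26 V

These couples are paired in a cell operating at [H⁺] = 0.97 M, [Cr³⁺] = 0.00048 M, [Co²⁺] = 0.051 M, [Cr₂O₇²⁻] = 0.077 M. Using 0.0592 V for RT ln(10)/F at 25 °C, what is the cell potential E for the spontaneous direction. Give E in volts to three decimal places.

+1.651 V

Cr₂O₇²⁻/Cr³⁺ is the cathode (higher E°), Co²⁺/Co the anode: E°cell = +1.30 − (-0.26) = +1.56 V, n = 6.
Overall: Cr₂O₇²⁻(aq) + 14 H⁺(aq) + 3 Co(s) → 2 Cr³⁺(aq) + 7 H₂O(l) + 3 Co²⁺(aq)
Q = [Cr³⁺]^2·[Co²⁺]^3 / ([Cr₂O₇²⁻]·[H⁺]^14); log Q = -9.216.
E = E° − (0.0592/n) log Q = +1.56 − (0.0592/6)(-9.216) = +1.651 V.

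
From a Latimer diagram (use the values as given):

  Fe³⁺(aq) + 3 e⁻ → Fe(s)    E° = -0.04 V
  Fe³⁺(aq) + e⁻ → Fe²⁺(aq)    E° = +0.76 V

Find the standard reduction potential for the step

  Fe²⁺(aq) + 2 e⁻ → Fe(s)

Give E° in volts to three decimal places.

Sequential free energies add, so n₃E°₃ = n₁E°₁ + n₂E°₂.
With n₃ = 3, and the known step contributing 1×(+0.76) V, the unknown satisfies 2·E° = 3×(-0.04) − 1×(+0.76) = -0.880.
E° = -0.880 / 2 = -0.440 V.

-0.440 V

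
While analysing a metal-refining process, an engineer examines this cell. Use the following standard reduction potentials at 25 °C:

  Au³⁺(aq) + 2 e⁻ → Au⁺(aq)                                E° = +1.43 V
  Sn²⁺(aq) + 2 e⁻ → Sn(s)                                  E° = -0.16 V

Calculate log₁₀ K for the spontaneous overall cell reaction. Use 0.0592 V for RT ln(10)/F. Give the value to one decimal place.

53.7

Cathode: Au³⁺/Au⁺; anode: Sn²⁺/Sn. E°cell = +1.59 V, n = 2.
log K = nE°cell / 0.0592 = (2)(+1.59) / 0.0592 = 53.7.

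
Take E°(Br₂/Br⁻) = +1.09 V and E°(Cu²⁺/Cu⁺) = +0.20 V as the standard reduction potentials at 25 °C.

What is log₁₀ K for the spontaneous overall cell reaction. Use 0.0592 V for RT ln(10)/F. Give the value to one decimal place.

30.1

Cathode: Br₂/Br⁻; anode: Cu²⁺/Cu⁺. E°cell = +0.89 V, n = 2.
log K = nE°cell / 0.0592 = (2)(+0.89) / 0.0592 = 30.1.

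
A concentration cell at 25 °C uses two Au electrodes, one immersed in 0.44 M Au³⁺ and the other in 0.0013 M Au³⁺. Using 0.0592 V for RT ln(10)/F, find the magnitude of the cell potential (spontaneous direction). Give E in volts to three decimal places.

For a concentration cell E°cell = 0. The 0.44 M side is the cathode (reduction is favoured where [Au³⁺] is higher).
With n = 3, E = −(0.0592/3) log([Au³⁺]ₐₙ/[Au³⁺]꜀ₐₜ) = −(0.0592/3) log(0.0013/0.44) = −(0.0592/3)(-2.530) = +0.050 V.

+0.050 V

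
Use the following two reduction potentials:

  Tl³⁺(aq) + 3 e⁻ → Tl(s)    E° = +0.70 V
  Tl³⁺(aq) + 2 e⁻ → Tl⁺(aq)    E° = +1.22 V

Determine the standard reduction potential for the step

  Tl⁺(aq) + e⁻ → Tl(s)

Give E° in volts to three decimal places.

Sequential free energies add, so n₃E°₃ = n₁E°₁ + n₂E°₂.
With n₃ = 3, and the known step contributing 2×(+1.22) V, the unknown satisfies 1·E° = 3×(+0.70) − 2×(+1.22) = -0.340.
E° = -0.340 / 1 = -0.340 V.

-0.340 V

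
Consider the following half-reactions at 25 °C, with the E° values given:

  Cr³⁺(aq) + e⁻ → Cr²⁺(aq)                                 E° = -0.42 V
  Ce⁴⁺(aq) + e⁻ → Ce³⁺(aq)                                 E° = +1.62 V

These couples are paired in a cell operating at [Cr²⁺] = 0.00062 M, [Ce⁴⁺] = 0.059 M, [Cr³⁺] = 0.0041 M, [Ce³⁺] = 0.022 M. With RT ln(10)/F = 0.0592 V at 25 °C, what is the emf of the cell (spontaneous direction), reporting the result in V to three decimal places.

+2.017 V

Ce⁴⁺/Ce³⁺ is the cathode (higher E°), Cr³⁺/Cr²⁺ the anode: E°cell = +1.62 − (-0.42) = +2.04 V, n = 1.
Overall: Ce⁴⁺(aq) + Cr²⁺(aq) → Ce³⁺(aq) + Cr³⁺(aq)
Q = [Ce³⁺]·[Cr³⁺] / ([Ce⁴⁺]·[Cr²⁺]); log Q = 0.392.
E = E° − (0.0592/n) log Q = +2.04 − (0.0592/1)(0.392) = +2.017 V.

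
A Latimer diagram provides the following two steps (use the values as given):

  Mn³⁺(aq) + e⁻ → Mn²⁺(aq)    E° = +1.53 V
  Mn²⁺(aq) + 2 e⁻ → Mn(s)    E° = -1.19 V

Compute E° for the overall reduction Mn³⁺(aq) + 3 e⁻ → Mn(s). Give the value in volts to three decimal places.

-0.283 V

Since ΔG° = −nFE° is additive over sequential reductions, n₃E°₃ = n₁E°₁ + n₂E°₂.
E°₃ = (1×+1.53 + 2×-1.19) / 3 = (-0.850) / 3 = -0.283 V.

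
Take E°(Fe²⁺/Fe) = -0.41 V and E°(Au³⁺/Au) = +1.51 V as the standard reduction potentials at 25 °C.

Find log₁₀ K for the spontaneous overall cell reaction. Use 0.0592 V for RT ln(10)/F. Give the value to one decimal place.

194.6

Cathode: Au³⁺/Au; anode: Fe²⁺/Fe. E°cell = +1.92 V, n = 6.
log K = nE°cell / 0.0592 = (6)(+1.92) / 0.0592 = 194.6.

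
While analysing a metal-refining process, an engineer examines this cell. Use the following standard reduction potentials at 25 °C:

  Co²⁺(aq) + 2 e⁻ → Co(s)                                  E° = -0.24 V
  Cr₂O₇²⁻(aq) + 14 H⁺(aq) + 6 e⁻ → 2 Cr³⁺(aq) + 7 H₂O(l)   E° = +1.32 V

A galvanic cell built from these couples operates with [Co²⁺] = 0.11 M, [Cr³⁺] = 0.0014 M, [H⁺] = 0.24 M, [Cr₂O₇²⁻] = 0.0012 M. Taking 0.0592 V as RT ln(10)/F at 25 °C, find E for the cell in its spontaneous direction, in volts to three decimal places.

Cr₂O₇²⁻/Cr³⁺ is the cathode (higher E°), Co²⁺/Co the anode: E°cell = +1.32 − (-0.24) = +1.56 V, n = 6.
Overall: Cr₂O₇²⁻(aq) + 14 H⁺(aq) + 3 Co(s) → 2 Cr³⁺(aq) + 7 H₂O(l) + 3 Co²⁺(aq)
Q = [Cr³⁺]^2·[Co²⁺]^3 / ([Cr₂O₇²⁻]·[H⁺]^14); log Q = 3.014.
E = E° − (0.0592/n) log Q = +1.56 − (0.0592/6)(3.014) = +1.530 V.

+1.530 V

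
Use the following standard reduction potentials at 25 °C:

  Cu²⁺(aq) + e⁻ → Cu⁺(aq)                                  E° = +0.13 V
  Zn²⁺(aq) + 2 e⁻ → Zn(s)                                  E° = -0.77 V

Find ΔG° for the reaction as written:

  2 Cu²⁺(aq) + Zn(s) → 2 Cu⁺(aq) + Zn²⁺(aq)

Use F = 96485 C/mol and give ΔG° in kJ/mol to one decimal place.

-173.7 kJ/mol

As written, Cu²⁺/Cu⁺ is reduced (cathode) and Zn²⁺/Zn is oxidised (anode), so E°cell = (+0.13) − (-0.77) = +0.90 V.
Balancing electrons gives n = 2.
ΔG° = −nFE° = −(2)(96485)(+0.90) = -173,673 J = -173.7 kJ/mol.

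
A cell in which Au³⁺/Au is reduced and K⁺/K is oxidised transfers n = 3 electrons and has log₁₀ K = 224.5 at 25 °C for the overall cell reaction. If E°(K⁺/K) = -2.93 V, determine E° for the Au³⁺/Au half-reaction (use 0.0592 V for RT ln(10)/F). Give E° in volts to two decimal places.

+1.50 V

E°cell = (0.0592/n)·log K = (0.0592/3)(224.5) = +4.430 V.
Since Au³⁺/Au is the cathode and K⁺/K the anode, E°cell = E°(Au³⁺/Au) − E°(K⁺/K).
So E°(Au³⁺/Au) = E°cell + E°(K⁺/K) = +4.430 + (-2.93) = +1.50 V.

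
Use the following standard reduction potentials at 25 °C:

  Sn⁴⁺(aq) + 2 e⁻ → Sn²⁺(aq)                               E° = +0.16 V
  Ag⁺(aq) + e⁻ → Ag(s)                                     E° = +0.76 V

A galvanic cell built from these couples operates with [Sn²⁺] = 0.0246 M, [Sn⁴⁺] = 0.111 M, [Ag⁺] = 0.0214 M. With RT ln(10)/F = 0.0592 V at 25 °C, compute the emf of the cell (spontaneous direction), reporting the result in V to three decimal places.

+0.482 V

Ag⁺/Ag is the cathode (higher E°), Sn⁴⁺/Sn²⁺ the anode: E°cell = +0.76 − (+0.16) = +0.60 V, n = 2.
Overall: 2 Ag⁺(aq) + Sn²⁺(aq) → 2 Ag(s) + Sn⁴⁺(aq)
Q = [Sn⁴⁺] / ([Ag⁺]^2·[Sn²⁺]); log Q = 3.994.
E = E° − (0.0592/n) log Q = +0.60 − (0.0592/2)(3.994) = +0.482 V.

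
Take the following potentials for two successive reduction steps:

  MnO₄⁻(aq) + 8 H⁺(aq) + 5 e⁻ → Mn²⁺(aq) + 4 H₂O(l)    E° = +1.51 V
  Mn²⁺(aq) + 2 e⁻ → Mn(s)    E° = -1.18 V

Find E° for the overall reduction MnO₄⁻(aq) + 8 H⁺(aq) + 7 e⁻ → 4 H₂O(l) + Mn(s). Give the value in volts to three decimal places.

Since ΔG° = −nFE° is additive over sequential reductions, n₃E°₃ = n₁E°₁ + n₂E°₂.
E°₃ = (5×+1.51 + 2×-1.18) / 7 = (+5.190) / 7 = +0.741 V.

+0.741 V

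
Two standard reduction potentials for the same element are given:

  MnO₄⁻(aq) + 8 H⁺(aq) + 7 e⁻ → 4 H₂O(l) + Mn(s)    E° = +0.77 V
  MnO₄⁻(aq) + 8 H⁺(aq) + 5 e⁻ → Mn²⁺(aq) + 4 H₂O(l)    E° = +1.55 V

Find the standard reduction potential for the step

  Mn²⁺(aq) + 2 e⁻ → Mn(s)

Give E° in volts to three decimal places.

-1.180 V

Sequential free energies add, so n₃E°₃ = n₁E°₁ + n₂E°₂.
With n₃ = 7, and the known step contributing 5×(+1.55) V, the unknown satisfies 2·E° = 7×(+0.77) − 5×(+1.55) = -2.360.
E° = -2.360 / 2 = -1.180 V.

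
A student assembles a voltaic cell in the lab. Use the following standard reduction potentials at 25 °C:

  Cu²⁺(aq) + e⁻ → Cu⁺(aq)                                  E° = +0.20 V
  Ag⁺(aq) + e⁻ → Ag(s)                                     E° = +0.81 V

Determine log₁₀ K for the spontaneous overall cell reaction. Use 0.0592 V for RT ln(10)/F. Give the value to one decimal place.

10.3

Cathode: Ag⁺/Ag; anode: Cu²⁺/Cu⁺. E°cell = +0.61 V, n = 1.
log K = nE°cell / 0.0592 = (1)(+0.61) / 0.0592 = 10.3.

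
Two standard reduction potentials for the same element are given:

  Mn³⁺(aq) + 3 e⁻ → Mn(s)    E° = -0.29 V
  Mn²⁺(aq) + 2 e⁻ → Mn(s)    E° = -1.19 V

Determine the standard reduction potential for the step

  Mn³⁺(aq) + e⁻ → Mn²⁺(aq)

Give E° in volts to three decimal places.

+1.510 V

Sequential free energies add, so n₃E°₃ = n₁E°₁ + n₂E°₂.
With n₃ = 3, and the known step contributing 2×(-1.19) V, the unknown satisfies 1·E° = 3×(-0.29) − 2×(-1.19) = +1.510.
E° = +1.510 / 1 = +1.510 V.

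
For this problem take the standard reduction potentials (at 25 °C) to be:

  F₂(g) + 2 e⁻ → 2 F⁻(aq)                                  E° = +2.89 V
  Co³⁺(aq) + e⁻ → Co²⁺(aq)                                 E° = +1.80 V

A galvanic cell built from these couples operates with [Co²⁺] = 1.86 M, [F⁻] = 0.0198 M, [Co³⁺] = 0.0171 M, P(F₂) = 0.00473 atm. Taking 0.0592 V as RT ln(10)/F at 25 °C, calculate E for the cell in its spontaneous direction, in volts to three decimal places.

F₂/F⁻ is the cathode (higher E°), Co³⁺/Co²⁺ the anode: E°cell = +2.89 − (+1.80) = +1.09 V, n = 2.
Overall: F₂(g) + 2 Co²⁺(aq) → 2 F⁻(aq) + 2 Co³⁺(aq)
Q = [F⁻]^2·[Co³⁺]^2 / (P(F₂)·[Co²⁺]^2); log Q = -5.155.
E = E° − (0.0592/n) log Q = +1.09 − (0.0592/2)(-5.155) = +1.243 V.

+1.243 V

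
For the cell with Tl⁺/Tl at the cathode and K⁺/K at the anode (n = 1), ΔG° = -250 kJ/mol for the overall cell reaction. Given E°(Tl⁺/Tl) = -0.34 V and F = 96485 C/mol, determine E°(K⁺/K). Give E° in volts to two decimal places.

E°cell = −ΔG°/(nF) = −(-250×10³)/((1)(96485)) = +2.591 V.
Since Tl⁺/Tl is the cathode and K⁺/K the anode, E°cell = E°(Tl⁺/Tl) − E°(K⁺/K).
So E°(K⁺/K) = E°(Tl⁺/Tl) − E°cell = (-0.34) − (+2.591) = -2.93 V.

-2.93 V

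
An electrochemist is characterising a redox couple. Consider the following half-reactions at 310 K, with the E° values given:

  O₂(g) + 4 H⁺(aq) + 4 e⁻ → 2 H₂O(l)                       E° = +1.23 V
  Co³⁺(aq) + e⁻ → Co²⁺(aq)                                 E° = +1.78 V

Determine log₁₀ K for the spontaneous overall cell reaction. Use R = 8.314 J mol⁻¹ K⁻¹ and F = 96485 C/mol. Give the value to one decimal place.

35.8

Cathode: Co³⁺/Co²⁺; anode: O₂/H₂O. E°cell = (+1.78) − (+1.23) = +0.55 V, with n = 4.
ΔG° = −nFE° = −RT ln K, so ln K = nFE°/(RT) = (4)(96485)(+0.55) / ((8.314)(310)) = 82.359.
log₁₀ K = 82.359 / ln 10 = 35.8.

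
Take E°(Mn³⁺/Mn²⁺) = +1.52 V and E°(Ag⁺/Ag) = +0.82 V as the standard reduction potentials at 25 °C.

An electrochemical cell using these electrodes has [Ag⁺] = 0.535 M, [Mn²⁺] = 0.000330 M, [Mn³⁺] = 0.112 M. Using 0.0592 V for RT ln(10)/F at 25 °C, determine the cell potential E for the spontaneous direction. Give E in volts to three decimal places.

Mn³⁺/Mn²⁺ is the cathode (higher E°), Ag⁺/Ag the anode: E°cell = +1.52 − (+0.82) = +0.70 V, n = 1.
Overall: Mn³⁺(aq) + Ag(s) → Mn²⁺(aq) + Ag⁺(aq)
Q = [Mn²⁺]·[Ag⁺] / ([Mn³⁺]); log Q = -2.802.
E = E° − (0.0592/n) log Q = +0.70 − (0.0592/1)(-2.802) = +0.866 V.

+0.866 V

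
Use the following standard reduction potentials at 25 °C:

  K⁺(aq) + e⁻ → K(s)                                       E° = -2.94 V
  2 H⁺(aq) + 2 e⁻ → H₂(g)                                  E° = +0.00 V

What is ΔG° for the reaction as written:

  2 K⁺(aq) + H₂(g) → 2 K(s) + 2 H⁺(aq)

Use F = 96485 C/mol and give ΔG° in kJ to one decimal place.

As written, K⁺/K is reduced (cathode) and H⁺/H₂ is oxidised (anode), so E°cell = (-2.94) − (+0.00) = -2.94 V.
Balancing electrons gives n = 2.
ΔG° = −nFE° = −(2)(96485)(-2.94) = 567,332 J = +567.3 kJ.

+567.3 kJ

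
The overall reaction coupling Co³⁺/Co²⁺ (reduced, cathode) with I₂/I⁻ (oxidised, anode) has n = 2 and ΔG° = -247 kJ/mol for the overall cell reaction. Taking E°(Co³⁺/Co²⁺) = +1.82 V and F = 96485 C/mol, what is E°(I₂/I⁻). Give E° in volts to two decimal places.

E°cell = −ΔG°/(nF) = −(-247×10³)/((2)(96485)) = +1.280 V.
Since Co³⁺/Co²⁺ is the cathode and I₂/I⁻ the anode, E°cell = E°(Co³⁺/Co²⁺) − E°(I₂/I⁻).
So E°(I₂/I⁻) = E°(Co³⁺/Co²⁺) − E°cell = (+1.82) − (+1.280) = +0.54 V.

+0.54 V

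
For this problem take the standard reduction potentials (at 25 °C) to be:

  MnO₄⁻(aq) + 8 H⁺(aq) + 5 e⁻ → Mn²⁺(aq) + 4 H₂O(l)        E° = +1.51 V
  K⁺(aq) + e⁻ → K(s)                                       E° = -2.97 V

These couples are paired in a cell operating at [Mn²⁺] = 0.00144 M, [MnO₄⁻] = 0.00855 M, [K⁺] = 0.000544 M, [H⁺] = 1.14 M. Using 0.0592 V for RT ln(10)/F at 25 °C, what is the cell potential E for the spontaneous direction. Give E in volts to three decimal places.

+4.688 V

MnO₄⁻/Mn²⁺ is the cathode (higher E°), K⁺/K the anode: E°cell = +1.51 − (-2.97) = +4.48 V, n = 5.
Overall: MnO₄⁻(aq) + 8 H⁺(aq) + 5 K(s) → Mn²⁺(aq) + 4 H₂O(l) + 5 K⁺(aq)
Q = [Mn²⁺]·[K⁺]^5 / ([MnO₄⁻]·[H⁺]^8); log Q = -17.551.
E = E° − (0.0592/n) log Q = +4.48 − (0.0592/5)(-17.551) = +4.688 V.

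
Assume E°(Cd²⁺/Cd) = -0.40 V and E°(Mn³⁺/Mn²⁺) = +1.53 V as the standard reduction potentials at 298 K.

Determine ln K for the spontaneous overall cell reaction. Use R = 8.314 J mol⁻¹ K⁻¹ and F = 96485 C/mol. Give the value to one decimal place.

Cathode: Mn³⁺/Mn²⁺; anode: Cd²⁺/Cd. E°cell = (+1.53) − (-0.40) = +1.93 V, with n = 2.
ΔG° = −nFE° = −RT ln K, so ln K = nFE°/(RT) = (2)(96485)(+1.93) / ((8.314)(298)) = 150.321.

150.3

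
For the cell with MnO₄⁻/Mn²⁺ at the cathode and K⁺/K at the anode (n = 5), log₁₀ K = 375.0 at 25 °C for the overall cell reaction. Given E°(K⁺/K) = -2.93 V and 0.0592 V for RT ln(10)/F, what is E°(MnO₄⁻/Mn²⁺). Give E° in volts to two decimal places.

+1.51 V

E°cell = (0.0592/n)·log K = (0.0592/5)(375.0) = +4.440 V.
Since MnO₄⁻/Mn²⁺ is the cathode and K⁺/K the anode, E°cell = E°(MnO₄⁻/Mn²⁺) − E°(K⁺/K).
So E°(MnO₄⁻/Mn²⁺) = E°cell + E°(K⁺/K) = +4.440 + (-2.93) = +1.51 V.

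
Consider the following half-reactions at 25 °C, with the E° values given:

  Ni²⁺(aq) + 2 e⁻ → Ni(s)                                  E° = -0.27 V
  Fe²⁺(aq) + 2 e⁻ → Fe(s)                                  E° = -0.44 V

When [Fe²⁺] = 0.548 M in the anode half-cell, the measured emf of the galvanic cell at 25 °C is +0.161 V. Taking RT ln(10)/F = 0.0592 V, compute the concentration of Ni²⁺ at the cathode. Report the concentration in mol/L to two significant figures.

Ni²⁺/Ni is the cathode, Fe²⁺/Fe the anode: E°cell = +0.17 V, n = 2.
Overall reaction: Ni²⁺(aq) + Fe(s) → Ni(s) + Fe²⁺(aq); Q = [Fe²⁺]^1/[Ni²⁺]^1.
From E = E° − (0.0592/n) log Q: log Q = (E° − E)·n/0.0592 = (+0.17 − (+0.161))·2/0.0592 = 0.3041.
So 1·log[Ni²⁺] = 1·log(0.548) − log Q = -0.2612 − (0.3041) = -0.5653; [Ni²⁺] = 10^(-0.5653) ≈ 0.27 M.

0.27 M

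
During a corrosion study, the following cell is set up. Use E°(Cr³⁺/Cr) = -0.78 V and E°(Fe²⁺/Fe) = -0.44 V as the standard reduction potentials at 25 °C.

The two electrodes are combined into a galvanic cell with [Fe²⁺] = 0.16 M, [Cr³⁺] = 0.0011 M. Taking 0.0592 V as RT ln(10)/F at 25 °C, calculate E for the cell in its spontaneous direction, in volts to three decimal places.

Fe²⁺/Fe is the cathode (higher E°), Cr³⁺/Cr the anode: E°cell = -0.44 − (-0.78) = +0.34 V, n = 6.
Overall: 3 Fe²⁺(aq) + 2 Cr(s) → 3 Fe(s) + 2 Cr³⁺(aq)
Q = [Cr³⁺]^2 / ([Fe²⁺]^3); log Q = -3.530.
E = E° − (0.0592/n) log Q = +0.34 − (0.0592/6)(-3.530) = +0.375 V.

+0.375 V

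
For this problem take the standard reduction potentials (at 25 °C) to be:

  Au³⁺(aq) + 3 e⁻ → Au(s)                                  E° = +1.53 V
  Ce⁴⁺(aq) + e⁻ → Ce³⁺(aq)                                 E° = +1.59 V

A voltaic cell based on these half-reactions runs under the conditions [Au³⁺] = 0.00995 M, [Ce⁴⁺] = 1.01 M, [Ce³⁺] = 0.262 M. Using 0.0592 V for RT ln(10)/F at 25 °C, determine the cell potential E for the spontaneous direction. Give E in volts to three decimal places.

+0.134 V

Ce⁴⁺/Ce³⁺ is the cathode (higher E°), Au³⁺/Au the anode: E°cell = +1.59 − (+1.53) = +0.06 V, n = 3.
Overall: 3 Ce⁴⁺(aq) + Au(s) → 3 Ce³⁺(aq) + Au³⁺(aq)
Q = [Ce³⁺]^3·[Au³⁺] / ([Ce⁴⁺]^3); log Q = -3.760.
E = E° − (0.0592/n) log Q = +0.06 − (0.0592/3)(-3.760) = +0.134 V.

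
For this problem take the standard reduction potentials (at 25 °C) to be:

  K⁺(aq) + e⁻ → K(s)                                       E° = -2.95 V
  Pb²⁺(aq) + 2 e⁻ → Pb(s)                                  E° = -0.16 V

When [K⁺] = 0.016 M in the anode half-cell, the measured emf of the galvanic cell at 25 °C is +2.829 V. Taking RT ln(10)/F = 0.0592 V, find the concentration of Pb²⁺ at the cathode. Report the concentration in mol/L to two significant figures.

0.0053 M

Pb²⁺/Pb is the cathode, K⁺/K the anode: E°cell = +2.79 V, n = 2.
Overall reaction: Pb²⁺(aq) + 2 K(s) → Pb(s) + 2 K⁺(aq); Q = [K⁺]^2/[Pb²⁺]^1.
From E = E° − (0.0592/n) log Q: log Q = (E° − E)·n/0.0592 = (+2.79 − (+2.829))·2/0.0592 = -1.3176.
So 1·log[Pb²⁺] = 2·log(0.016) − log Q = -3.5918 − (-1.3176) = -2.2742; [Pb²⁺] = 10^(-2.2742) ≈ 0.0053 M.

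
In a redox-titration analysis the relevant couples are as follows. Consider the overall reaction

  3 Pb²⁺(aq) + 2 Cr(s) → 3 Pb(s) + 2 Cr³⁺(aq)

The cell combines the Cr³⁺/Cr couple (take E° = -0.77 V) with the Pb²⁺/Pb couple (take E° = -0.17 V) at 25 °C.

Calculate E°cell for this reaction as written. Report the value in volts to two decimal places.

The Pb²⁺/Pb couple has the higher reduction potential, so it is the cathode; Cr³⁺/Cr is oxidised at the anode.
E°cell = E°(cathode) − E°(anode) = (-0.17) − (-0.77) = +0.60 V.

+0.60 V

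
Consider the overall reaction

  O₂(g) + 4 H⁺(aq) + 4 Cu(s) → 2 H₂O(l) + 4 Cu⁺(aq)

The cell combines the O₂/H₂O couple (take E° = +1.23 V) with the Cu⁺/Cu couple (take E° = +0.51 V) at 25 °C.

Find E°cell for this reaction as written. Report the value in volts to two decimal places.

+0.72 V

The O₂/H₂O couple has the higher reduction potential, so it is the cathode; Cu⁺/Cu is oxidised at the anode.
E°cell = E°(cathode) − E°(anode) = (+1.23) − (+0.51) = +0.72 V.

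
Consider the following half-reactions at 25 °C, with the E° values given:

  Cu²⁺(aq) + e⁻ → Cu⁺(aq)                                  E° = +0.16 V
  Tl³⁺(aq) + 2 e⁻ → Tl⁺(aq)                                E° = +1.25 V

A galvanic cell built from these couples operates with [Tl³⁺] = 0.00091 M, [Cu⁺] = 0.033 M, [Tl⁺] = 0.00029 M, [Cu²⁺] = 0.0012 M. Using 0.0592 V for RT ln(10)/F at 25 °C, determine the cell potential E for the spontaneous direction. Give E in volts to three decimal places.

+1.190 V

Tl³⁺/Tl⁺ is the cathode (higher E°), Cu²⁺/Cu⁺ the anode: E°cell = +1.25 − (+0.16) = +1.09 V, n = 2.
Overall: Tl³⁺(aq) + 2 Cu⁺(aq) → Tl⁺(aq) + 2 Cu²⁺(aq)
Q = [Tl⁺]·[Cu²⁺]^2 / ([Tl³⁺]·[Cu⁺]^2); log Q = -3.375.
E = E° − (0.0592/n) log Q = +1.09 − (0.0592/2)(-3.375) = +1.190 V.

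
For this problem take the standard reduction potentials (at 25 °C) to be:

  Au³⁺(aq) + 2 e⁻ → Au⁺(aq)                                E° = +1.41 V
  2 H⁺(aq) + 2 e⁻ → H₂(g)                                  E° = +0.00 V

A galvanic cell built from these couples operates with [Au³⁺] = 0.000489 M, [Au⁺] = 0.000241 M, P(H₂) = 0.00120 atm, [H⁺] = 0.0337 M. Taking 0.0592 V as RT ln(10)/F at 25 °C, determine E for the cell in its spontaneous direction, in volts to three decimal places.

+1.420 V

Au³⁺/Au⁺ is the cathode (higher E°), H⁺/H₂ the anode: E°cell = +1.41 − (+0.00) = +1.41 V, n = 2.
Overall: Au³⁺(aq) + H₂(g) → Au⁺(aq) + 2 H⁺(aq)
Q = [Au⁺]·[H⁺]^2 / ([Au³⁺]·P(H₂)); log Q = -0.331.
E = E° − (0.0592/n) log Q = +1.41 − (0.0592/2)(-0.331) = +1.420 V.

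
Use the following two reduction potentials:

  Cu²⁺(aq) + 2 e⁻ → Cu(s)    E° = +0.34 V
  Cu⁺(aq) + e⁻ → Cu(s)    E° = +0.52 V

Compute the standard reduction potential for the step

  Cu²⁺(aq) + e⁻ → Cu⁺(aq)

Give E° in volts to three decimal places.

Sequential free energies add, so n₃E°₃ = n₁E°₁ + n₂E°₂.
With n₃ = 2, and the known step contributing 1×(+0.52) V, the unknown satisfies 1·E° = 2×(+0.34) − 1×(+0.52) = +0.160.
E° = +0.160 / 1 = +0.160 V.

+0.160 V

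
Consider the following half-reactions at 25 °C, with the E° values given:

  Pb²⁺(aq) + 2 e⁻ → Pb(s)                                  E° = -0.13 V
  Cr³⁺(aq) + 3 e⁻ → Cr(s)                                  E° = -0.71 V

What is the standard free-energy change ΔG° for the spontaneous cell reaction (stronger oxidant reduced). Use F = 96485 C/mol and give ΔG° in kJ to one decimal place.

-335.8 kJ

Pb²⁺/Pb (E° = -0.13 V) is the cathode; Cr³⁺/Cr (E° = -0.71 V) is the anode, so E°cell = +0.58 V.
Balancing electrons gives n = 6 (lcm of 2 and 3).
ΔG° = −nFE° = −(6)(96485)(+0.58) = -335,768 J = -335.8 kJ.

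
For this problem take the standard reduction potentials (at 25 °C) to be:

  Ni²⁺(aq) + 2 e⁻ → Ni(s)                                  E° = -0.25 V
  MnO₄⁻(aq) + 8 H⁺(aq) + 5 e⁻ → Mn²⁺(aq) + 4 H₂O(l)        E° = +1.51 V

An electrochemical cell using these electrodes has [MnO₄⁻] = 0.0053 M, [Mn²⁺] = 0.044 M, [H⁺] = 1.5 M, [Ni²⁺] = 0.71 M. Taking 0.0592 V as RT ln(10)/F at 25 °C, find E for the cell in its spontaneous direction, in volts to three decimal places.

MnO₄⁻/Mn²⁺ is the cathode (higher E°), Ni²⁺/Ni the anode: E°cell = +1.51 − (-0.25) = +1.76 V, n = 10.
Overall: 2 MnO₄⁻(aq) + 16 H⁺(aq) + 5 Ni(s) → 2 Mn²⁺(aq) + 8 H₂O(l) + 5 Ni²⁺(aq)
Q = [Mn²⁺]^2·[Ni²⁺]^5 / ([MnO₄⁻]^2·[H⁺]^16); log Q = -1.723.
E = E° − (0.0592/n) log Q = +1.76 − (0.0592/10)(-1.723) = +1.770 V.

+1.770 V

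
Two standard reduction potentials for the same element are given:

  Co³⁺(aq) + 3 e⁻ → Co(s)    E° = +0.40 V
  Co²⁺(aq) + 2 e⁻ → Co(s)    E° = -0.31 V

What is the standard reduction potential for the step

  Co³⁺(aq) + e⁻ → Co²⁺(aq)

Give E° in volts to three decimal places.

+1.820 V

Sequential free energies add, so n₃E°₃ = n₁E°₁ + n₂E°₂.
With n₃ = 3, and the known step contributing 2×(-0.31) V, the unknown satisfies 1·E° = 3×(+0.40) − 2×(-0.31) = +1.820.
E° = +1.820 / 1 = +1.820 V.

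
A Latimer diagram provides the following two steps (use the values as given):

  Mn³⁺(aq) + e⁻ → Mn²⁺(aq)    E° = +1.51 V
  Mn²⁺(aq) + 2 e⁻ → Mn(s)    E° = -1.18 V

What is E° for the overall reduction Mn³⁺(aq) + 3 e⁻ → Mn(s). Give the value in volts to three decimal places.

-0.283 V

Since ΔG° = −nFE° is additive over sequential reductions, n₃E°₃ = n₁E°₁ + n₂E°₂.
E°₃ = (1×+1.51 + 2×-1.18) / 3 = (-0.850) / 3 = -0.283 V.
Simply averaging or adding the two E° values would be wrong; the electron-weighted sum is required.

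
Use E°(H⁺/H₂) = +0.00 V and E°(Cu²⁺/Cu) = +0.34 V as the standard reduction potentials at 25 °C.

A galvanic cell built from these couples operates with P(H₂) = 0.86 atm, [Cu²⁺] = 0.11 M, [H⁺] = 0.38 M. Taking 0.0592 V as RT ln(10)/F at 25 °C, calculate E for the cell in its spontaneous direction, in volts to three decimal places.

+0.335 V

Cu²⁺/Cu is the cathode (higher E°), H⁺/H₂ the anode: E°cell = +0.34 − (+0.00) = +0.34 V, n = 2.
Overall: Cu²⁺(aq) + H₂(g) → Cu(s) + 2 H⁺(aq)
Q = [H⁺]^2 / ([Cu²⁺]·P(H₂)); log Q = 0.184.
E = E° − (0.0592/n) log Q = +0.34 − (0.0592/2)(0.184) = +0.335 V.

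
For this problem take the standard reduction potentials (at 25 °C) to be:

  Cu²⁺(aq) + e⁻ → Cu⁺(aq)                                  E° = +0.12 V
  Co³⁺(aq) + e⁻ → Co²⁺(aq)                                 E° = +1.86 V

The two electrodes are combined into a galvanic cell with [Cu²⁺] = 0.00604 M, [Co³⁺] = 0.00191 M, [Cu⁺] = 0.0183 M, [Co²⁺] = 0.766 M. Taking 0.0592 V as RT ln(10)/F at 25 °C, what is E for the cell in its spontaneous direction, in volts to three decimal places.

+1.614 V

Co³⁺/Co²⁺ is the cathode (higher E°), Cu²⁺/Cu⁺ the anode: E°cell = +1.86 − (+0.12) = +1.74 V, n = 1.
Overall: Co³⁺(aq) + Cu⁺(aq) → Co²⁺(aq) + Cu²⁺(aq)
Q = [Co²⁺]·[Cu²⁺] / ([Co³⁺]·[Cu⁺]); log Q = 2.122.
E = E° − (0.0592/n) log Q = +1.74 − (0.0592/1)(2.122) = +1.614 V.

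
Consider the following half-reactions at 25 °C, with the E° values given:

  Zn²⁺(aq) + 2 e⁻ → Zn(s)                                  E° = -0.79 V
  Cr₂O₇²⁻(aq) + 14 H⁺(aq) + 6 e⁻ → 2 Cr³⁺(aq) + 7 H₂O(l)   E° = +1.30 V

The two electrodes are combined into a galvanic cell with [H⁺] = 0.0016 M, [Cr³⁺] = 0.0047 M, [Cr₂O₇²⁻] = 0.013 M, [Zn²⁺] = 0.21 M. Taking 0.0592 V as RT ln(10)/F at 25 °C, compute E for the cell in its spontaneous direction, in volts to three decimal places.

Cr₂O₇²⁻/Cr³⁺ is the cathode (higher E°), Zn²⁺/Zn the anode: E°cell = +1.30 − (-0.79) = +2.09 V, n = 6.
Overall: Cr₂O₇²⁻(aq) + 14 H⁺(aq) + 3 Zn(s) → 2 Cr³⁺(aq) + 7 H₂O(l) + 3 Zn²⁺(aq)
Q = [Cr³⁺]^2·[Zn²⁺]^3 / ([Cr₂O₇²⁻]·[H⁺]^14); log Q = 34.339.
E = E° − (0.0592/n) log Q = +2.09 − (0.0592/6)(34.339) = +1.751 V.

+1.751 V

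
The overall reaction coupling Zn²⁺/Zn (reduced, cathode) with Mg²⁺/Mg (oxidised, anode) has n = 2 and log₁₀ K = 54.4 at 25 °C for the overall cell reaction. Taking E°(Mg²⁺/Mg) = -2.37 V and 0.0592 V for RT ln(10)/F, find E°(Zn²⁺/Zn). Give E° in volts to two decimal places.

E°cell = (0.0592/n)·log K = (0.0592/2)(54.4) = +1.610 V.
Since Zn²⁺/Zn is the cathode and Mg²⁺/Mg the anode, E°cell = E°(Zn²⁺/Zn) − E°(Mg²⁺/Mg).
So E°(Zn²⁺/Zn) = E°cell + E°(Mg²⁺/Mg) = +1.610 + (-2.37) = -0.76 V.

-0.76 V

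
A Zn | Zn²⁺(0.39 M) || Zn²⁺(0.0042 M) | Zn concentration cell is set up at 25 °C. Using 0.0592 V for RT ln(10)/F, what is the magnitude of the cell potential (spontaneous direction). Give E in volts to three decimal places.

For a concentration cell E°cell = 0. The 0.39 M side is the cathode (reduction is favoured where [Zn²⁺] is higher).
With n = 2, E = −(0.0592/2) log([Zn²⁺]ₐₙ/[Zn²⁺]꜀ₐₜ) = −(0.0592/2) log(0.0042/0.39) = −(0.0592/2)(-1.968) = +0.058 V.

+0.058 V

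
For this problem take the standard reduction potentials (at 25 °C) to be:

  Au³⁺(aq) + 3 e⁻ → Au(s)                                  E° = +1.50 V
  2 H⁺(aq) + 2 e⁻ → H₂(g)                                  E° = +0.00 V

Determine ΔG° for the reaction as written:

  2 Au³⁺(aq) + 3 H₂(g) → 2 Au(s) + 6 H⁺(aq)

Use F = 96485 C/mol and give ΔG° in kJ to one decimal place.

-868.4 kJ

As written, Au³⁺/Au is reduced (cathode) and H⁺/H₂ is oxidised (anode), so E°cell = (+1.50) − (+0.00) = +1.50 V.
Balancing electrons gives n = 6.
ΔG° = −nFE° = −(6)(96485)(+1.50) = -868,365 J = -868.4 kJ.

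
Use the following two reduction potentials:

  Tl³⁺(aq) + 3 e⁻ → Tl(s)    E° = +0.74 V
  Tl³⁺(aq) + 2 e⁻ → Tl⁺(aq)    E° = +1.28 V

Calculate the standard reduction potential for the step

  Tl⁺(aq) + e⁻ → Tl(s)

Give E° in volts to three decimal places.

Sequential free energies add, so n₃E°₃ = n₁E°₁ + n₂E°₂.
With n₃ = 3, and the known step contributing 2×(+1.28) V, the unknown satisfies 1·E° = 3×(+0.74) − 2×(+1.28) = -0.340.
E° = -0.340 / 1 = -0.340 V.

-0.340 V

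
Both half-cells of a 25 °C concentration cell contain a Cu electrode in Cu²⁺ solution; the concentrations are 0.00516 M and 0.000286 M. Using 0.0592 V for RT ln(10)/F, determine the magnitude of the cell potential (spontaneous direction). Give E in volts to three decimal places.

+0.037 V

For a concentration cell E°cell = 0. The 0.00516 M side is the cathode (reduction is favoured where [Cu²⁺] is higher).
With n = 2, E = −(0.0592/2) log([Cu²⁺]ₐₙ/[Cu²⁺]꜀ₐₜ) = −(0.0592/2) log(0.000286/0.00516) = −(0.0592/2)(-1.256) = +0.037 V.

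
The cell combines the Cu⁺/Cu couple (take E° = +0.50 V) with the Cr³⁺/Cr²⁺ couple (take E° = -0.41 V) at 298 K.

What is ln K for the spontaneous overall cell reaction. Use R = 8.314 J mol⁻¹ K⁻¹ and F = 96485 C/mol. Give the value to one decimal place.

Cathode: Cu⁺/Cu; anode: Cr³⁺/Cr²⁺. E°cell = (+0.50) − (-0.41) = +0.91 V, with n = 1.
ΔG° = −nFE° = −RT ln K, so ln K = nFE°/(RT) = (1)(96485)(+0.91) / ((8.314)(298)) = 35.438.

35.4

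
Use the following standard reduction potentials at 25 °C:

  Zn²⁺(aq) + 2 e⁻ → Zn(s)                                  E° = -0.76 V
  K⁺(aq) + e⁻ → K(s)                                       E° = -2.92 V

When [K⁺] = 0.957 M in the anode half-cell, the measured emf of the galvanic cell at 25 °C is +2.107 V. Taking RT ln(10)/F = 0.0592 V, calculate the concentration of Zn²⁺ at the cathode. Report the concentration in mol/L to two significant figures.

Zn²⁺/Zn is the cathode, K⁺/K the anode: E°cell = +2.16 V, n = 2.
Overall reaction: Zn²⁺(aq) + 2 K(s) → Zn(s) + 2 K⁺(aq); Q = [K⁺]^2/[Zn²⁺]^1.
From E = E° − (0.0592/n) log Q: log Q = (E° − E)·n/0.0592 = (+2.16 − (+2.107))·2/0.0592 = 1.7905.
So 1·log[Zn²⁺] = 2·log(0.957) − log Q = -0.0382 − (1.7905) = -1.8287; [Zn²⁺] = 10^(-1.8287) ≈ 0.015 M.

0.015 M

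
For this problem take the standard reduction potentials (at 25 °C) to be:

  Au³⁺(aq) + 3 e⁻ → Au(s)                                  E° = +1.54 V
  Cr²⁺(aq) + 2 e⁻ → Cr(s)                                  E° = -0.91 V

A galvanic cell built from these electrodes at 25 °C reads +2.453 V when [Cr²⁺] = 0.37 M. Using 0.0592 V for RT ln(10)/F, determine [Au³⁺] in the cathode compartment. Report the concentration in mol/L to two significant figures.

0.32 M

Au³⁺/Au is the cathode, Cr²⁺/Cr the anode: E°cell = +2.45 V, n = 6.
Overall reaction: 2 Au³⁺(aq) + 3 Cr(s) → 2 Au(s) + 3 Cr²⁺(aq); Q = [Cr²⁺]^3/[Au³⁺]^2.
From E = E° − (0.0592/n) log Q: log Q = (E° − E)·n/0.0592 = (+2.45 − (+2.453))·6/0.0592 = -0.3041.
So 2·log[Au³⁺] = 3·log(0.37) − log Q = -1.2954 − (-0.3041) = -0.9913; log[Au³⁺] = -0.9913 / 2 = -0.4956; [Au³⁺] = 10^(-0.4956) ≈ 0.32 M.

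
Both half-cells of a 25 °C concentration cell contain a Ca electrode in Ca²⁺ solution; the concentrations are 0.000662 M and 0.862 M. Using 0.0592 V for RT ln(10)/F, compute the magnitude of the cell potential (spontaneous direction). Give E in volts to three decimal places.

+0.092 V

For a concentration cell E°cell = 0. The 0.862 M side is the cathode (reduction is favoured where [Ca²⁺] is higher).
With n = 2, E = −(0.0592/2) log([Ca²⁺]ₐₙ/[Ca²⁺]꜀ₐₜ) = −(0.0592/2) log(0.000662/0.862) = −(0.0592/2)(-3.115) = +0.092 V.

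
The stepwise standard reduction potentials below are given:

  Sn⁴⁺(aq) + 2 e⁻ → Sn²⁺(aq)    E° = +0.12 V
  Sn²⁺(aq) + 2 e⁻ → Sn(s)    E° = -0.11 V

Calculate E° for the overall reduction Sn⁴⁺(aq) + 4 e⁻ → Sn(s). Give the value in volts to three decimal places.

+0.005 V

Standard free energies of sequential steps add: ΔG°₃ = ΔG°₁ + ΔG°₂, so n₃E°₃ = n₁E°₁ + n₂E°₂.
E°₃ = (2×+0.12 + 2×-0.11) / 4 = (+0.020) / 4 = +0.005 V.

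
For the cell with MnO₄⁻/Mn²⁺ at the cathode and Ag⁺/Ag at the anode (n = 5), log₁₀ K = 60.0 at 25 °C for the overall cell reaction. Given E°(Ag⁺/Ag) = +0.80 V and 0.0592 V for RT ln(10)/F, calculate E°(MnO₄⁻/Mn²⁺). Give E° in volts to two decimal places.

E°cell = (0.0592/n)·log K = (0.0592/5)(60.0) = +0.710 V.
Since MnO₄⁻/Mn²⁺ is the cathode and Ag⁺/Ag the anode, E°cell = E°(MnO₄⁻/Mn²⁺) − E°(Ag⁺/Ag).
So E°(MnO₄⁻/Mn²⁺) = E°cell + E°(Ag⁺/Ag) = +0.710 + (+0.80) = +1.51 V.

+1.51 V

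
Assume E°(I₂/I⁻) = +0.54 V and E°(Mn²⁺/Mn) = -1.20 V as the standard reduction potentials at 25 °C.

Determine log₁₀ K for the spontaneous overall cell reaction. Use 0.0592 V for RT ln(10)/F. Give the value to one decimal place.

58.8

Cathode: I₂/I⁻; anode: Mn²⁺/Mn. E°cell = +1.74 V, n = 2.
log K = nE°cell / 0.0592 = (2)(+1.74) / 0.0592 = 58.8.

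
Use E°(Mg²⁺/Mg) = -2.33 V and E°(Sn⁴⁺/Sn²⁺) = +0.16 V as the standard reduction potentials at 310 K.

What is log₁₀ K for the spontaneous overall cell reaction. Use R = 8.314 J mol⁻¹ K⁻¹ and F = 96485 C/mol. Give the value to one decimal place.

Cathode: Sn⁴⁺/Sn²⁺; anode: Mg²⁺/Mg. E°cell = (+0.16) − (-2.33) = +2.49 V, with n = 2.
ΔG° = −nFE° = −RT ln K, so ln K = nFE°/(RT) = (2)(96485)(+2.49) / ((8.314)(310)) = 186.431.
log₁₀ K = 186.431 / ln 10 = 81.0.

81.0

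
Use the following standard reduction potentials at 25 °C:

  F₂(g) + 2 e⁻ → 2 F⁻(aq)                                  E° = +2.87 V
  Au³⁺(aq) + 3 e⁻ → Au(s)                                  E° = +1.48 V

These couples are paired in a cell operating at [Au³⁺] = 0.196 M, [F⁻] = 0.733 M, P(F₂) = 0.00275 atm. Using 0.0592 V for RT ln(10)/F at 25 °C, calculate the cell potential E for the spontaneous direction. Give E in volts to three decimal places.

F₂/F⁻ is the cathode (higher E°), Au³⁺/Au the anode: E°cell = +2.87 − (+1.48) = +1.39 V, n = 6.
Overall: 3 F₂(g) + 2 Au(s) → 6 F⁻(aq) + 2 Au³⁺(aq)
Q = [F⁻]^6·[Au³⁺]^2 / (P(F₂)^3); log Q = 5.457.
E = E° − (0.0592/n) log Q = +1.39 − (0.0592/6)(5.457) = +1.336 V.

+1.336 V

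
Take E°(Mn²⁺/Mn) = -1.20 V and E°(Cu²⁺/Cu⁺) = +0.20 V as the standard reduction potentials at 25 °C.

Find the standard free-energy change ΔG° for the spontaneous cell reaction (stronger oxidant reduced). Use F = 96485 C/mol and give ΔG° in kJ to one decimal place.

-270.2 kJ

Cu²⁺/Cu⁺ (E° = +0.20 V) is the cathode; Mn²⁺/Mn (E° = -1.20 V) is the anode, so E°cell = +1.40 V.
Balancing electrons gives n = 2 (lcm of 1 and 2).
ΔG° = −nFE° = −(2)(96485)(+1.40) = -270,158 J = -270.2 kJ.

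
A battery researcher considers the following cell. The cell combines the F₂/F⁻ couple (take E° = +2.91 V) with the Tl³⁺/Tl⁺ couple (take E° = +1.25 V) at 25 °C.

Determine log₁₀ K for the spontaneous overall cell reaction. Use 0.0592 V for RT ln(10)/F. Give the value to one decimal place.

Cathode: F₂/F⁻; anode: Tl³⁺/Tl⁺. E°cell = +1.66 V, n = 2.
log K = nE°cell / 0.0592 = (2)(+1.66) / 0.0592 = 56.1.

56.1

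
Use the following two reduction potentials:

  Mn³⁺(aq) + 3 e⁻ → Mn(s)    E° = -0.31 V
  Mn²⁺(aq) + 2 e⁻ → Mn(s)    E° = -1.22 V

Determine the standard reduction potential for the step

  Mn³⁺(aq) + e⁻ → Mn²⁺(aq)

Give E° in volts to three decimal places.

Sequential free energies add, so n₃E°₃ = n₁E°₁ + n₂E°₂.
With n₃ = 3, and the known step contributing 2×(-1.22) V, the unknown satisfies 1·E° = 3×(-0.31) − 2×(-1.22) = +1.510.
E° = +1.510 / 1 = +1.510 V.

+1.510 V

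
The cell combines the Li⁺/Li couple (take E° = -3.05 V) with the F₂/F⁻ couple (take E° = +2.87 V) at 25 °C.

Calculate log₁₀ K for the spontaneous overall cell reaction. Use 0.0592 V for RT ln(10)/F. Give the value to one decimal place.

Cathode: F₂/F⁻; anode: Li⁺/Li. E°cell = +5.92 V, n = 2.
log K = nE°cell / 0.0592 = (2)(+5.92) / 0.0592 = 200.0.

200.0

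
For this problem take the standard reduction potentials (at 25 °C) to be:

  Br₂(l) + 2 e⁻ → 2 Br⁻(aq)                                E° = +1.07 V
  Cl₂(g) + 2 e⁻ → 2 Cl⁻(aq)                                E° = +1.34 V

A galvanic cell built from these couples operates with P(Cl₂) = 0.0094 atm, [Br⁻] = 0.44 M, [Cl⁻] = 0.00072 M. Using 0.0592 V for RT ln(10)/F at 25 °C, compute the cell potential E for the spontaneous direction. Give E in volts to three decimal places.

Cl₂/Cl⁻ is the cathode (higher E°), Br₂/Br⁻ the anode: E°cell = +1.34 − (+1.07) = +0.27 V, n = 2.
Overall: Cl₂(g) + 2 Br⁻(aq) → 2 Cl⁻(aq) + Br₂(l)
Q = [Cl⁻]^2 / (P(Cl₂)·[Br⁻]^2); log Q = -3.545.
E = E° − (0.0592/n) log Q = +0.27 − (0.0592/2)(-3.545) = +0.375 V.

+0.375 V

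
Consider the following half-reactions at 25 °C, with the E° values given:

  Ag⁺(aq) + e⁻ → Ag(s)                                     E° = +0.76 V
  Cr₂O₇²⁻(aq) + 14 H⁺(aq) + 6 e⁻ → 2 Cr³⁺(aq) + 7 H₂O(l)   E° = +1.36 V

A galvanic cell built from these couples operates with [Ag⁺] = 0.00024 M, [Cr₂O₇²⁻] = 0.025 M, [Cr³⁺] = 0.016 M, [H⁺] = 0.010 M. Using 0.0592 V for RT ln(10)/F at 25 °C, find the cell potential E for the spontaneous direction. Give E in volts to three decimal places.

Cr₂O₇²⁻/Cr³⁺ is the cathode (higher E°), Ag⁺/Ag the anode: E°cell = +1.36 − (+0.76) = +0.60 V, n = 6.
Overall: Cr₂O₇²⁻(aq) + 14 H⁺(aq) + 6 Ag(s) → 2 Cr³⁺(aq) + 7 H₂O(l) + 6 Ag⁺(aq)
Q = [Cr³⁺]^2·[Ag⁺]^6 / ([Cr₂O₇²⁻]·[H⁺]^14); log Q = 4.292.
E = E° − (0.0592/n) log Q = +0.60 − (0.0592/6)(4.292) = +0.558 V.

+0.558 V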